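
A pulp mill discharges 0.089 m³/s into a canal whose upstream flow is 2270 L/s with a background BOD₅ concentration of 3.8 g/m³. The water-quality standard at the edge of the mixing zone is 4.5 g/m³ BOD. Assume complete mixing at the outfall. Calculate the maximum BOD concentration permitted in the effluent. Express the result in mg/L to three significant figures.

22.4 mg/L

2270 L/s = 2.27 m³/s.
Mass balance: 4.5·2.359 = 0.089·Cₑ + 2.27·3.8.
Cₑ = (10.62 − 8.626) / 0.089 = 22.35 mg/L.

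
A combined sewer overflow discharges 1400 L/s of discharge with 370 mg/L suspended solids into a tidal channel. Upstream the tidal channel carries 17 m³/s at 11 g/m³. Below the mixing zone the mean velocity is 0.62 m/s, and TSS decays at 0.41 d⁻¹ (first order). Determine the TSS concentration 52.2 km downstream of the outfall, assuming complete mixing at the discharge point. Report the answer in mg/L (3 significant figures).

25.7 mg/L

1400 L/s = 1.4 m³/s.
After complete mixing, C₀ = (1.4·370 + 17·11) / 18.4 = 38.32 mg/L.
Travel time t = 5.22e+04 m / 0.62 m/s = 8.419e+04 s = 0.9745 d.
C = 38.32·exp(−0.41·0.9745) = 38.32·0.6706 = 25.7 mg/L.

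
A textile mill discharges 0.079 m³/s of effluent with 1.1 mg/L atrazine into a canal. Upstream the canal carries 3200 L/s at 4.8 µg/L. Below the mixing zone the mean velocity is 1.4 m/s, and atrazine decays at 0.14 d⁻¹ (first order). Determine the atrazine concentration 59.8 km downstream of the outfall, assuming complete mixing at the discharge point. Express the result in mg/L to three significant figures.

3200 L/s = 3.2 m³/s.
4.8 µg/L = 0.0048 mg/L.
After complete mixing, C₀ = (0.079·1.1 + 3.2·0.0048) / 3.279 = 0.03119 mg/L.
Travel time t = 5.98e+04 m / 1.4 m/s = 4.271e+04 s = 0.4944 d.
C = 0.03119·exp(−0.14·0.4944) = 0.03119·0.9331 = 0.0291 mg/L.

0.0291 mg/L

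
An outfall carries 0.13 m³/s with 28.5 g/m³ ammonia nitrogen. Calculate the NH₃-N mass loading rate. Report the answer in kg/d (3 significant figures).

320 kg/d

Mass flux = Q·C = 0.13 m³/s × 28.5 g/m³ = 3.705 g/s.
= 3.705 g/s × 86.4 = 320.1 kg/d.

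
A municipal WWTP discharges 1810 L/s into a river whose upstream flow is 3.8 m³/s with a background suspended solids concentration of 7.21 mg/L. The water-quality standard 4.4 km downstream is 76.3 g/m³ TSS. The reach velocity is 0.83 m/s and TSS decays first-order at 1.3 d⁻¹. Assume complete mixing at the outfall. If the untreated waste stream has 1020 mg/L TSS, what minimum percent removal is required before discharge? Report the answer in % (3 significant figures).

76.4 %

1810 L/s = 1.81 m³/s.
Travel time to the compliance point: t = 4400/0.83 = 5301 s = 0.06136 d; decay factor exp(−1.3·0.06136) = 0.9233.
So the concentration just after mixing may be at most 76.3/0.9233 = 82.64 mg/L.
Mass balance: 82.64·5.61 = 1.81·Cₑ + 3.8·7.21.
Cₑ = (463.6 − 27.4) / 1.81 = 241 mg/L.
Required removal = 1 − 241/1020 = 76.37 %.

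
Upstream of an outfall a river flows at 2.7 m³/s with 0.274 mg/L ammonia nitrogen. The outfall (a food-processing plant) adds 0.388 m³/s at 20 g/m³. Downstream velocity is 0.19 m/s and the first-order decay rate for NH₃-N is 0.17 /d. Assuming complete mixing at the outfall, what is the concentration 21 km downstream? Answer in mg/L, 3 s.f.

2.21 mg/L

After complete mixing, C₀ = (0.388·20 + 2.7·0.274) / 3.088 = 2.753 mg/L.
Travel time t = 2.1e+04 m / 0.19 m/s = 1.105e+05 s = 1.279 d.
C = 2.753·exp(−0.17·1.279) = 2.753·0.8046 = 2.215 mg/L.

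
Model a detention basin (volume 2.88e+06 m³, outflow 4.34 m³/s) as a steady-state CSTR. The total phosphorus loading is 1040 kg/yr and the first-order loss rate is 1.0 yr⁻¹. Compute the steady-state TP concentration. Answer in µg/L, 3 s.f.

Outflow Q = 4.34 m³/s × 3.156e+07 s/yr = 1.37e+08 m³/yr.
Steady-state CSTR mass balance: W = Q·C + k·V·C, so C = W/(Q + kV).
Q + kV = 1.37e+08 + 1.0·2.88e+06 = 1.398e+08 m³/yr.
C = 1040/1.398e+08 = 7.437e-06 kg/m³ = 0.007437 mg/L = 7.437 µg/L.

7.44 µg/L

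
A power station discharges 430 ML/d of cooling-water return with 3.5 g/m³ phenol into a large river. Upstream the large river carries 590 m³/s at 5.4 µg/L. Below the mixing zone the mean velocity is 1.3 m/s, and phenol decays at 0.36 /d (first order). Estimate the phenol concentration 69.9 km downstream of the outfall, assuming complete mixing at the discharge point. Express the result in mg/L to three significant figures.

430 ML/d = 4.977 m³/s.
5.4 µg/L = 0.0054 mg/L.
After complete mixing, C₀ = (4.977·3.5 + 590·0.0054) / 595 = 0.03463 mg/L.
Travel time t = 6.99e+04 m / 1.3 m/s = 5.377e+04 s = 0.6223 d.
C = 0.03463·exp(−0.36·0.6223) = 0.03463·0.7993 = 0.02768 mg/L.

0.0277 mg/L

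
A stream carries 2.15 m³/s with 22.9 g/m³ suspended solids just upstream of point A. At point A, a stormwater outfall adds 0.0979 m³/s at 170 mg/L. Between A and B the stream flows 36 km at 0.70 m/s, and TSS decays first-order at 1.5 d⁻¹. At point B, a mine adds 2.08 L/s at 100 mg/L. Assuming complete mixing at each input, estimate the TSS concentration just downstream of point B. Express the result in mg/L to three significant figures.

12.1 mg/L

After input A: C = (2.15·22.9 + 0.0979·170) / 2.248 = 29.31 mg/L.
Over the 36 km reach to input B (t = 5.143e+04 s = 0.5952 d), decay gives C = 29.31·exp(−1.5·0.5952) = 12 mg/L.
2.08 L/s = 0.00208 m³/s.
After input B: C = (2.248·12 + 0.00208·100) / 2.25 = 12.08 mg/L.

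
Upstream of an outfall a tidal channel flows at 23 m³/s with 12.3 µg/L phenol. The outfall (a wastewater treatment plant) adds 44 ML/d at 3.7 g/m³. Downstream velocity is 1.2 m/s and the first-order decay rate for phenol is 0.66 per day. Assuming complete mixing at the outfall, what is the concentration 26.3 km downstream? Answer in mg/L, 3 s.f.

44 ML/d = 0.5093 m³/s.
12.3 µg/L = 0.0123 mg/L.
After complete mixing, C₀ = (0.5093·3.7 + 23·0.0123) / 23.51 = 0.09218 mg/L.
Travel time t = 2.63e+04 m / 1.2 m/s = 2.192e+04 s = 0.2537 d.
C = 0.09218·exp(−0.66·0.2537) = 0.09218·0.8458 = 0.07797 mg/L.

0.0780 mg/L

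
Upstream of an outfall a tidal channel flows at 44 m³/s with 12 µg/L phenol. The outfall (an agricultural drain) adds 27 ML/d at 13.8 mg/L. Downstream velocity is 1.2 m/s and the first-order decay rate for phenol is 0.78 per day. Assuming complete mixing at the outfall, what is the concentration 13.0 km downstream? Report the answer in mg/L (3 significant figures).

0.0991 mg/L

27 ML/d = 0.3125 m³/s.
12 µg/L = 0.012 mg/L.
After complete mixing, C₀ = (0.3125·13.8 + 44·0.012) / 44.31 = 0.1092 mg/L.
Travel time t = 1.3e+04 m / 1.2 m/s = 1.083e+04 s = 0.1254 d.
C = 0.1092·exp(−0.78·0.1254) = 0.1092·0.9068 = 0.09906 mg/L.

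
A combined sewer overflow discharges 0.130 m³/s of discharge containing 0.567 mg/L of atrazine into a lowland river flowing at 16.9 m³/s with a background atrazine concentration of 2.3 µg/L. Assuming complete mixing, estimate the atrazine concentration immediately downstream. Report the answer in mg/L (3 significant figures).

2.3 µg/L = 0.0023 mg/L.
By mass balance at complete mixing, C = (0.13·0.567 + 16.9·0.0023) / (0.13 + 16.9) = 0.1126/17.03 = 0.006611 mg/L.

0.00661 mg/L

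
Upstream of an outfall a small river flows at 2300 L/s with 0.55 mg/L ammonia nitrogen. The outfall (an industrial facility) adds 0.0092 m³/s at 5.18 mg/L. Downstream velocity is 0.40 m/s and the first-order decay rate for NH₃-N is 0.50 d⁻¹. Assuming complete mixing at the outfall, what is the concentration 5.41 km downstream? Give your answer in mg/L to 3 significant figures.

0.526 mg/L

2300 L/s = 2.3 m³/s.
After complete mixing, C₀ = (0.0092·5.18 + 2.3·0.55) / 2.309 = 0.5684 mg/L.
Travel time t = 5410 m / 0.40 m/s = 1.352e+04 s = 0.1565 d.
C = 0.5684·exp(−0.50·0.1565) = 0.5684·0.9247 = 0.5257 mg/L.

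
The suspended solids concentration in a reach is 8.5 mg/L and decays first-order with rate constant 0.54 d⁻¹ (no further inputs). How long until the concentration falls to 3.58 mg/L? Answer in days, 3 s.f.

t = ln(C₀/C)/k = ln(8.5/3.58)/0.54 = 0.8647/0.54 = 1.601 d.

1.60 d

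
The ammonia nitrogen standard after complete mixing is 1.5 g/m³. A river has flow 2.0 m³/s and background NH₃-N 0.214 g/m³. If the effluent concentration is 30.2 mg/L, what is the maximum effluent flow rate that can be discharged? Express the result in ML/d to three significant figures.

Mass balance at complete mixing: C_std·(Q_w + Q_r) = Q_w·C_e + Q_r·C_b.
Rearranging, Q_w = Q_r·(C_std − C_b)/(C_e − C_std) = 2.0·(1.5 − 0.214) / (30.2 − 1.5) = 0.08962 m³/s.
= 7.743 ML/d.

7.74 ML/d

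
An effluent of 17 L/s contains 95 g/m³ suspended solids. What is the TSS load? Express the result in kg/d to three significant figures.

17 L/s = 0.017 m³/s.
Mass flux = Q·C = 0.017 m³/s × 95 g/m³ = 1.615 g/s.
= 1.615 g/s × 86.4 = 139.5 kg/d.

140 kg/d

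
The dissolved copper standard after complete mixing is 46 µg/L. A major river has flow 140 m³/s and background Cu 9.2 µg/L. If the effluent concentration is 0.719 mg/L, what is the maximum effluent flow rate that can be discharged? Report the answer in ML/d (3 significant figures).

661 ML/d

9.2 µg/L = 0.0092 mg/L.
46 µg/L = 0.046 mg/L.
Mass balance at complete mixing: C_std·(Q_w + Q_r) = Q_w·C_e + Q_r·C_b.
Rearranging, Q_w = Q_r·(C_std − C_b)/(C_e − C_std) = 140·(0.046 − 0.0092) / (0.719 − 0.046) = 7.655 m³/s.
= 661.4 ML/d.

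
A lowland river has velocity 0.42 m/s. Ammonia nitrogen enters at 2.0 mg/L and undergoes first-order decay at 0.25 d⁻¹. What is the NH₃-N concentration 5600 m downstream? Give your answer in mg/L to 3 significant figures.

Travel time t = 5600 m / 0.42 m/s = 5600/0.42 = 1.333e+04 s = 0.1543 d.
First-order decay: C = 2.0·exp(−0.25·0.1543) = 2.0·0.9622 = 1.924 mg/L.

1.92 mg/L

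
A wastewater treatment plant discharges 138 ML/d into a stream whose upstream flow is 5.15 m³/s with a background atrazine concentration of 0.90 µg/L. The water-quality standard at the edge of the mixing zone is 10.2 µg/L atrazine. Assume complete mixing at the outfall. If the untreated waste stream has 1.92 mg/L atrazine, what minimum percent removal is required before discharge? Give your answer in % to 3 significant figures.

138 ML/d = 1.597 m³/s.
0.90 µg/L = 0.0009 mg/L.
10.2 µg/L = 0.0102 mg/L.
Mass balance: 0.0102·6.747 = 1.597·Cₑ + 5.15·0.0009.
Cₑ = (0.06882 − 0.004635) / 1.597 = 0.04019 mg/L.
Required removal = 1 − 0.04019/1.92 = 97.91 %.

97.9 %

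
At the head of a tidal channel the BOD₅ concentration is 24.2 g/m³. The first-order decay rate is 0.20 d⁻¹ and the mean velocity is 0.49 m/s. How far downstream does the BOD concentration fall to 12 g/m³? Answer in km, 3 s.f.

148 km

From C = C₀·e^(−kt), t = ln(C₀/C)/k = ln(24.2/12)/0.20 = 0.7014/0.20 = 3.507 d.
Distance = v·t = 0.49 m/s × 3.03e+05 s = 1.485e+05 m = 148.5 km.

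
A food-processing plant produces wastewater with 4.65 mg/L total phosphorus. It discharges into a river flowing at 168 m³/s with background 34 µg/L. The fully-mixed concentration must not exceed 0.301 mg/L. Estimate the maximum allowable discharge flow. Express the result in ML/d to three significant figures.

34 µg/L = 0.034 mg/L.
Mass balance at complete mixing: C_std·(Q_w + Q_r) = Q_w·C_e + Q_r·C_b.
Rearranging, Q_w = Q_r·(C_std − C_b)/(C_e − C_std) = 168·(0.301 − 0.034) / (4.65 − 0.301) = 10.31 m³/s.
= 891.1 ML/d.

891 ML/d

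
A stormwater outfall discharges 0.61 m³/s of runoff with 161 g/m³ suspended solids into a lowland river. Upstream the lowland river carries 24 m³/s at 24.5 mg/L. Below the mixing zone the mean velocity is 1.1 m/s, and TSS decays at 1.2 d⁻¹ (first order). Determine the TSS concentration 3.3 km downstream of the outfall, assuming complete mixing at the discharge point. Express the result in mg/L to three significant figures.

26.7 mg/L

After complete mixing, C₀ = (0.61·161 + 24·24.5) / 24.61 = 27.88 mg/L.
Travel time t = 3300 m / 1.1 m/s = 3000 s = 0.03472 d.
C = 27.88·exp(−1.2·0.03472) = 27.88·0.9592 = 26.75 mg/L.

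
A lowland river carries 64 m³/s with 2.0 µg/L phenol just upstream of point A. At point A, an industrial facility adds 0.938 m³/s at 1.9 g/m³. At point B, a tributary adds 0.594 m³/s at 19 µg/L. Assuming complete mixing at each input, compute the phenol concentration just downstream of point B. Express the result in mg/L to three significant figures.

2.0 µg/L = 0.002 mg/L.
After input A: C = (64·0.002 + 0.938·1.9) / 64.94 = 0.02942 mg/L.
19 µg/L = 0.019 mg/L.
After input B: C = (64.94·0.02942 + 0.594·0.019) / 65.53 = 0.02932 mg/L.

0.0293 mg/L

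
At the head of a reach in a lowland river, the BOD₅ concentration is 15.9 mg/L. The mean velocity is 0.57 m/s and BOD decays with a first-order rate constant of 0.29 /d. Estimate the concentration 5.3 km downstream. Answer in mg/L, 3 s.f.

Travel time t = 5.3 km / 0.57 m/s = 5300/0.57 = 9298 s = 0.1076 d.
First-order decay: C = 15.9·exp(−0.29·0.1076) = 15.9·0.9693 = 15.41 mg/L.

15.4 mg/L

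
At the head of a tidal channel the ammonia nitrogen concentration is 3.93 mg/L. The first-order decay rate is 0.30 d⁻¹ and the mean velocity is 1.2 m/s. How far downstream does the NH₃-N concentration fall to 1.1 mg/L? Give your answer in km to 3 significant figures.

440 km

From C = C₀·e^(−kt), t = ln(C₀/C)/k = ln(3.93/1.1)/0.30 = 1.273/0.30 = 4.244 d.
Distance = v·t = 1.2 m/s × 3.667e+05 s = 4.401e+05 m = 440.1 km.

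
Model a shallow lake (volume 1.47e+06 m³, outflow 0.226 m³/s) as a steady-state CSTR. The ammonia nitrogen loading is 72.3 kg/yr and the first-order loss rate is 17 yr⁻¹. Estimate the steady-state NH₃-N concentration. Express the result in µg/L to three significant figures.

2.25 µg/L

Outflow Q = 0.226 m³/s × 3.156e+07 s/yr = 7.132e+06 m³/yr.
Steady-state CSTR mass balance: W = Q·C + k·V·C, so C = W/(Q + kV).
Q + kV = 7.132e+06 + 17·1.47e+06 = 3.212e+07 m³/yr.
C = 72.3/3.212e+07 = 2.251e-06 kg/m³ = 0.002251 mg/L = 2.251 µg/L.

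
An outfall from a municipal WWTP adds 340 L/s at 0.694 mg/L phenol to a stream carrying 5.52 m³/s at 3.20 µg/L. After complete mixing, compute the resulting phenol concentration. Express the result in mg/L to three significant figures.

340 L/s = 0.34 m³/s.
3.20 µg/L = 0.0032 mg/L.
Conservation of mass across the mixing zone: C = (0.34·0.694 + 5.52·0.0032) / (0.34 + 5.52) = 0.2536/5.86 = 0.04328 mg/L.

0.0433 mg/L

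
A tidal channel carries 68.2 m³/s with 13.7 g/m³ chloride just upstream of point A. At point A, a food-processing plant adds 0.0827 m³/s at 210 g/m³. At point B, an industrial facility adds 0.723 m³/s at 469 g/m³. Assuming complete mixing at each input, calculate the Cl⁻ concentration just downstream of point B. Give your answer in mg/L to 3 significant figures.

After input A: C = (68.2·13.7 + 0.0827·210) / 68.28 = 13.94 mg/L.
After input B: C = (68.28·13.94 + 0.723·469) / 69.01 = 18.71 mg/L.

18.7 mg/L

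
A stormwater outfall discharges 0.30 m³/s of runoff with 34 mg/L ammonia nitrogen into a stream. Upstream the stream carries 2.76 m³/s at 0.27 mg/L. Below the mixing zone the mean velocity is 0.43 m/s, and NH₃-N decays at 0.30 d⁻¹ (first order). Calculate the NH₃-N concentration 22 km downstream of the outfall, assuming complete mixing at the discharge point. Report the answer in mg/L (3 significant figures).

2.99 mg/L

After complete mixing, C₀ = (0.3·34 + 2.76·0.27) / 3.06 = 3.577 mg/L.
Travel time t = 2.2e+04 m / 0.43 m/s = 5.116e+04 s = 0.5922 d.
C = 3.577·exp(−0.30·0.5922) = 3.577·0.8372 = 2.995 mg/L.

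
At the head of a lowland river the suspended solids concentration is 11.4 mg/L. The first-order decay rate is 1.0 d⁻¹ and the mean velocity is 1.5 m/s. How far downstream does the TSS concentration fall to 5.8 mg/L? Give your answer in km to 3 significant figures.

87.6 km

From C = C₀·e^(−kt), t = ln(C₀/C)/k = ln(11.4/5.8)/1.0 = 0.6758/1.0 = 0.6758 d.
Distance = v·t = 1.5 m/s × 5.839e+04 s = 8.758e+04 m = 87.58 km.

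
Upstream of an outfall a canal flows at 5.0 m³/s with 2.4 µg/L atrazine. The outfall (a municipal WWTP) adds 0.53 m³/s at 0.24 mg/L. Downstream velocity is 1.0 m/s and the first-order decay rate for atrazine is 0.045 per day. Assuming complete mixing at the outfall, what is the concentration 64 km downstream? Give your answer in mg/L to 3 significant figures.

0.0243 mg/L

2.4 µg/L = 0.0024 mg/L.
After complete mixing, C₀ = (0.53·0.24 + 5·0.0024) / 5.53 = 0.02517 mg/L.
Travel time t = 6.4e+04 m / 1.0 m/s = 6.4e+04 s = 0.7407 d.
C = 0.02517·exp(−0.045·0.7407) = 0.02517·0.9672 = 0.02435 mg/L.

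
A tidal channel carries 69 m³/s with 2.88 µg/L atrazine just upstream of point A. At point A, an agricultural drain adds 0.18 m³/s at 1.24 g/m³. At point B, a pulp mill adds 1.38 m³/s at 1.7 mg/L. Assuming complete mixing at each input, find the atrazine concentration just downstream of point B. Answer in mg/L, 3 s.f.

0.0392 mg/L

2.88 µg/L = 0.00288 mg/L.
After input A: C = (69·0.00288 + 0.18·1.24) / 69.18 = 0.006099 mg/L.
After input B: C = (69.18·0.006099 + 1.38·1.7) / 70.56 = 0.03923 mg/L.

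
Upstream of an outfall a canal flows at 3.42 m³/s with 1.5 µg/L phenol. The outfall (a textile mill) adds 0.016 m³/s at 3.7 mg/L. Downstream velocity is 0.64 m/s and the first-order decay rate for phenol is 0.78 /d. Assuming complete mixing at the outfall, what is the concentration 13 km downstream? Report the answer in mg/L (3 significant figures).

1.5 µg/L = 0.0015 mg/L.
After complete mixing, C₀ = (0.016·3.7 + 3.42·0.0015) / 3.436 = 0.01872 mg/L.
Travel time t = 1.3e+04 m / 0.64 m/s = 2.031e+04 s = 0.2351 d.
C = 0.01872·exp(−0.78·0.2351) = 0.01872·0.8325 = 0.01559 mg/L.

0.0156 mg/L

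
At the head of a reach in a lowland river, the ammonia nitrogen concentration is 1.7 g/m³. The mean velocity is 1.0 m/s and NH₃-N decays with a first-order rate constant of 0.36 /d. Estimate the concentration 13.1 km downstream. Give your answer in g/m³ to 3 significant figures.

Travel time t = 13.1 km / 1.0 m/s = 1.31e+04/1.0 = 1.31e+04 s = 0.1516 d.
First-order decay: C = 1.7·exp(−0.36·0.1516) = 1.7·0.9469 = 1.61 g/m³.

1.61 g/m³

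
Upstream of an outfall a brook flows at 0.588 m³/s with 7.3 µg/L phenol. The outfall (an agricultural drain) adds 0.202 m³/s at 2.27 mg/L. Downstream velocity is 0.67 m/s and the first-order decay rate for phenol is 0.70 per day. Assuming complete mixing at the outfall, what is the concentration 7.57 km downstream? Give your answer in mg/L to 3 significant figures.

7.3 µg/L = 0.0073 mg/L.
After complete mixing, C₀ = (0.202·2.27 + 0.588·0.0073) / 0.79 = 0.5859 mg/L.
Travel time t = 7570 m / 0.67 m/s = 1.13e+04 s = 0.1308 d.
C = 0.5859·exp(−0.70·0.1308) = 0.5859·0.9125 = 0.5346 mg/L.

0.535 mg/L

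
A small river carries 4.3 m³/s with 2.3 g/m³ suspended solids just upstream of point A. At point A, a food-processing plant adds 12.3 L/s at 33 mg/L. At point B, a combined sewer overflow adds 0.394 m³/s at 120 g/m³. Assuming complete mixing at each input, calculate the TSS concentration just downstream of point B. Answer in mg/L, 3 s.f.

12.2 mg/L

12.3 L/s = 0.0123 m³/s.
After input A: C = (4.3·2.3 + 0.0123·33) / 4.312 = 2.388 mg/L.
After input B: C = (4.312·2.388 + 0.394·120) / 4.706 = 12.23 mg/L.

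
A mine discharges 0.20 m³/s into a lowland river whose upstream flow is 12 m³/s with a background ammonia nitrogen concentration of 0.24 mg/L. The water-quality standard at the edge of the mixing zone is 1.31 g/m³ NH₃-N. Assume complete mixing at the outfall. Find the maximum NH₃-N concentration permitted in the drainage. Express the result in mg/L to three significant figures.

65.5 mg/L

Mass balance: 1.31·12.2 = 0.2·Cₑ + 12·0.24.
Cₑ = (15.98 − 2.88) / 0.2 = 65.51 mg/L.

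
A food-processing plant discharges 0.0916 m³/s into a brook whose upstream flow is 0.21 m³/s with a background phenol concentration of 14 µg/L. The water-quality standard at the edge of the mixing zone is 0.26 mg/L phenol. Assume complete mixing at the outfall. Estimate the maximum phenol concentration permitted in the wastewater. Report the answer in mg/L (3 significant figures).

0.824 mg/L

14 µg/L = 0.014 mg/L.
Mass balance: 0.26·0.3016 = 0.0916·Cₑ + 0.21·0.014.
Cₑ = (0.07842 − 0.00294) / 0.0916 = 0.824 mg/L.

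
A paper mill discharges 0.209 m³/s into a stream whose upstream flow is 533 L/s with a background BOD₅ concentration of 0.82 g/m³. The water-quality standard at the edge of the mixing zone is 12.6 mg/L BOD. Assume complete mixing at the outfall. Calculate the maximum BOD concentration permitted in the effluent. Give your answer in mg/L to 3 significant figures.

533 L/s = 0.533 m³/s.
Mass balance: 12.6·0.742 = 0.209·Cₑ + 0.533·0.82.
Cₑ = (9.349 − 0.4371) / 0.209 = 42.64 mg/L.

42.6 mg/L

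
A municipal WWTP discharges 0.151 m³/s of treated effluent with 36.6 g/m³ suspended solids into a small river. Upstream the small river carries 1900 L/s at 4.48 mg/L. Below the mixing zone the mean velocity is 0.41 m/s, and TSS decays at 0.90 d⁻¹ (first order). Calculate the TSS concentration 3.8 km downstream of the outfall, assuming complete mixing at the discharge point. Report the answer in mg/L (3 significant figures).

6.21 mg/L

1900 L/s = 1.9 m³/s.
After complete mixing, C₀ = (0.151·36.6 + 1.9·4.48) / 2.051 = 6.845 mg/L.
Travel time t = 3800 m / 0.41 m/s = 9268 s = 0.1073 d.
C = 6.845·exp(−0.90·0.1073) = 6.845·0.908 = 6.215 mg/L.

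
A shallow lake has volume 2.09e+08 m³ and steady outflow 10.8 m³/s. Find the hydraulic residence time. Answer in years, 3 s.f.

0.613 yr

Q = 10.8 m³/s × 3.156e+07 s/yr = 3.408e+08 m³/yr.
Hydraulic residence time τ = V/Q = 2.09e+08/3.408e+08 = 0.6132 yr.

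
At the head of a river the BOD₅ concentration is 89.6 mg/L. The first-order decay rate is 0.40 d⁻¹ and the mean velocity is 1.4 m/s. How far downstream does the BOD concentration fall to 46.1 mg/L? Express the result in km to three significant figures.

201 km

From C = C₀·e^(−kt), t = ln(C₀/C)/k = ln(89.6/46.1)/0.40 = 0.6645/0.40 = 1.661 d.
Distance = v·t = 1.4 m/s × 1.435e+05 s = 2.01e+05 m = 201 km.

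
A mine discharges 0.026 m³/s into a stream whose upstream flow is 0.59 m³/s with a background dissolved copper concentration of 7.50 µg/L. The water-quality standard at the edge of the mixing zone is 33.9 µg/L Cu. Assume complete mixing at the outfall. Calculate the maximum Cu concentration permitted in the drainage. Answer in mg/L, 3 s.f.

7.50 µg/L = 0.0075 mg/L.
33.9 µg/L = 0.0339 mg/L.
Mass balance: 0.0339·0.616 = 0.026·Cₑ + 0.59·0.0075.
Cₑ = (0.02088 − 0.004425) / 0.026 = 0.633 mg/L.

0.633 mg/L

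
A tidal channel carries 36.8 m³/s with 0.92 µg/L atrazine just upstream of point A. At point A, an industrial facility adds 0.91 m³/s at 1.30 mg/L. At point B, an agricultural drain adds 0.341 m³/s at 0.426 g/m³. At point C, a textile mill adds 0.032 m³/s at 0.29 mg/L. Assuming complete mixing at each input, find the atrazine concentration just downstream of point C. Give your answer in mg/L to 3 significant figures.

0.92 µg/L = 0.00092 mg/L.
After input A: C = (36.8·0.00092 + 0.91·1.3) / 37.71 = 0.03227 mg/L.
After input B: C = (37.71·0.03227 + 0.341·0.426) / 38.05 = 0.0358 mg/L.
After input C: C = (38.05·0.0358 + 0.032·0.29) / 38.08 = 0.03601 mg/L.

0.0360 mg/L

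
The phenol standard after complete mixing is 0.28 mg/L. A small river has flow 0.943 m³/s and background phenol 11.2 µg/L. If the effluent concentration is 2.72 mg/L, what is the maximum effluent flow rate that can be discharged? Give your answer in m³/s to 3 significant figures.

11.2 µg/L = 0.0112 mg/L.
Mass balance at complete mixing: C_std·(Q_w + Q_r) = Q_w·C_e + Q_r·C_b.
Rearranging, Q_w = Q_r·(C_std − C_b)/(C_e − C_std) = 0.943·(0.28 − 0.0112) / (2.72 − 0.28) = 0.1039 m³/s.

0.104 m³/s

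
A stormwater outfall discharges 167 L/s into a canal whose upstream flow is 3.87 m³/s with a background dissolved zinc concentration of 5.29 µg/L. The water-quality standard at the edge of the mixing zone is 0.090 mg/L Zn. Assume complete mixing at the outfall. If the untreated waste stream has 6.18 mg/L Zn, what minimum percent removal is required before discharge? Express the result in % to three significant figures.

66.8 %

167 L/s = 0.167 m³/s.
5.29 µg/L = 0.00529 mg/L.
Mass balance: 0.09·4.037 = 0.167·Cₑ + 3.87·0.00529.
Cₑ = (0.3633 − 0.02047) / 0.167 = 2.053 mg/L.
Required removal = 1 − 2.053/6.18 = 66.78 %.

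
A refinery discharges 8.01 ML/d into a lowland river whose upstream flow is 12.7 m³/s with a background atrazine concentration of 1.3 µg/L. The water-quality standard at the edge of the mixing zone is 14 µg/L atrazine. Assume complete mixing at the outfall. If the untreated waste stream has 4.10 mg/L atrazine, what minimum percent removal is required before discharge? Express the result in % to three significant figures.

57.2 %

8.01 ML/d = 0.09271 m³/s.
1.3 µg/L = 0.0013 mg/L.
14 µg/L = 0.014 mg/L.
Mass balance: 0.014·12.79 = 0.09271·Cₑ + 12.7·0.0013.
Cₑ = (0.1791 − 0.01651) / 0.09271 = 1.754 mg/L.
Required removal = 1 − 1.754/4.10 = 57.23 %.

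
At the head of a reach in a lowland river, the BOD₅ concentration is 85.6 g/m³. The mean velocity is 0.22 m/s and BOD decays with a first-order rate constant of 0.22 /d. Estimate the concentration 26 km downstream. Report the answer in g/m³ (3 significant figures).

63.4 g/m³

Travel time t = 26 km / 0.22 m/s = 2.6e+04/0.22 = 1.182e+05 s = 1.368 d.
First-order decay: C = 85.6·exp(−0.22·1.368) = 85.6·0.7401 = 63.36 g/m³.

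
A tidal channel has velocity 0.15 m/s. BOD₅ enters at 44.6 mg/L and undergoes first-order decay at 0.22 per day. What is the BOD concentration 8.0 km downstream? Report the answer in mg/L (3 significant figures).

Travel time t = 8.0 km / 0.15 m/s = 8000/0.15 = 5.333e+04 s = 0.6173 d.
First-order decay: C = 44.6·exp(−0.22·0.6173) = 44.6·0.873 = 38.94 mg/L.

38.9 mg/L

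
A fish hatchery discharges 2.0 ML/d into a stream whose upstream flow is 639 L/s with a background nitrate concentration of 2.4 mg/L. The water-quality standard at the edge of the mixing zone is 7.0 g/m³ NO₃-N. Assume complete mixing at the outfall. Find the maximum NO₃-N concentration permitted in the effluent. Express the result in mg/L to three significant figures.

134 mg/L

2.0 ML/d = 0.02315 m³/s.
639 L/s = 0.639 m³/s.
Mass balance: 7·0.6621 = 0.02315·Cₑ + 0.639·2.4.
Cₑ = (4.635 − 1.534) / 0.02315 = 134 mg/L.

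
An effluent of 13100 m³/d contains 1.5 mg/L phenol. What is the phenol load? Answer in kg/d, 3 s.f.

19.6 kg/d

13100 m³/d = 0.1516 m³/s.
Mass flux = Q·C = 0.1516 m³/s × 1.5 g/m³ = 0.2274 g/s.
= 0.2274 g/s × 86.4 = 19.65 kg/d.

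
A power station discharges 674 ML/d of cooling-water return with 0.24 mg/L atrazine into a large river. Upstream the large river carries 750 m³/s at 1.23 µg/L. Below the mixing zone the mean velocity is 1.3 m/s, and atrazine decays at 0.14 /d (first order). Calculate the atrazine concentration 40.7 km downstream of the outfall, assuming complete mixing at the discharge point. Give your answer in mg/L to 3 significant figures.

0.00351 mg/L

674 ML/d = 7.801 m³/s.
1.23 µg/L = 0.00123 mg/L.
After complete mixing, C₀ = (7.801·0.24 + 750·0.00123) / 757.8 = 0.003688 mg/L.
Travel time t = 4.07e+04 m / 1.3 m/s = 3.131e+04 s = 0.3624 d.
C = 0.003688·exp(−0.14·0.3624) = 0.003688·0.9505 = 0.003506 mg/L.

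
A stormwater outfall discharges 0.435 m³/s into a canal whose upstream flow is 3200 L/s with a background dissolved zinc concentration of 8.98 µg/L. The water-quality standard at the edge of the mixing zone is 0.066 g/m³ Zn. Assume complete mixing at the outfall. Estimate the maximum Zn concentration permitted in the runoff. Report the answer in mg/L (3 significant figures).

3200 L/s = 3.2 m³/s.
8.98 µg/L = 0.00898 mg/L.
Mass balance: 0.066·3.635 = 0.435·Cₑ + 3.2·0.00898.
Cₑ = (0.2399 − 0.02874) / 0.435 = 0.4855 mg/L.

0.485 mg/L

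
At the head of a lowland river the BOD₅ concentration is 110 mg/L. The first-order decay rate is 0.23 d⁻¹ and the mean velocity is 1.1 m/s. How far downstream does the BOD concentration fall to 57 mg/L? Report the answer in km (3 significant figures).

From C = C₀·e^(−kt), t = ln(C₀/C)/k = ln(110/57)/0.23 = 0.6574/0.23 = 2.858 d.
Distance = v·t = 1.1 m/s × 2.47e+05 s = 2.717e+05 m = 271.7 km.

272 km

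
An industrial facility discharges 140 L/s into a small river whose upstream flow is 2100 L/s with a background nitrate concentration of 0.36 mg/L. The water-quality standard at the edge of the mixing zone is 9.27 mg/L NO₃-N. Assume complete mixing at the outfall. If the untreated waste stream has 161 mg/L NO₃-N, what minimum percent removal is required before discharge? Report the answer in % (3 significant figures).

140 L/s = 0.14 m³/s.
2100 L/s = 2.1 m³/s.
Mass balance: 9.27·2.24 = 0.14·Cₑ + 2.1·0.36.
Cₑ = (20.76 − 0.756) / 0.14 = 142.9 mg/L.
Required removal = 1 − 142.9/161 = 11.23 %.

11.2 %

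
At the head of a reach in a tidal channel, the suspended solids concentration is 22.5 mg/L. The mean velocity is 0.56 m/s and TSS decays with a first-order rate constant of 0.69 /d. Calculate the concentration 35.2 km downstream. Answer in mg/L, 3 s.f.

Travel time t = 35.2 km / 0.56 m/s = 3.52e+04/0.56 = 6.286e+04 s = 0.7275 d.
First-order decay: C = 22.5·exp(−0.69·0.7275) = 22.5·0.6053 = 13.62 mg/L.

13.6 mg/L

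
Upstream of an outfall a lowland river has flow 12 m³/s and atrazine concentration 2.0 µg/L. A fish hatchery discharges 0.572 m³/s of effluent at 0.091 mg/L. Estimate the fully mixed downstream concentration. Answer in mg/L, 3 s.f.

2.0 µg/L = 0.002 mg/L.
Flow-weighted mixing gives C = (0.572·0.091 + 12·0.002) / (0.572 + 12) = 0.07605/12.57 = 0.006049 mg/L.

0.00605 mg/L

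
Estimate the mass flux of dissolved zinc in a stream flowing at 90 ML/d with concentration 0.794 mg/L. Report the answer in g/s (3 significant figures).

90 ML/d = 1.042 m³/s.
Mass flux = Q·C = 1.042 m³/s × 0.794 g/m³ = 0.8271 g/s.

0.827 g/s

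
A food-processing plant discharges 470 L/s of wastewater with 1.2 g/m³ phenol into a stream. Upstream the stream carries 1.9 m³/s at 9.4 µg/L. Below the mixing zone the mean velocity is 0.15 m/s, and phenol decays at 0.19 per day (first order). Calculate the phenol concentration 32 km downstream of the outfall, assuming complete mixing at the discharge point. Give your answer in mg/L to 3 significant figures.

470 L/s = 0.47 m³/s.
9.4 µg/L = 0.0094 mg/L.
After complete mixing, C₀ = (0.47·1.2 + 1.9·0.0094) / 2.37 = 0.2455 mg/L.
Travel time t = 3.2e+04 m / 0.15 m/s = 2.133e+05 s = 2.469 d.
C = 0.2455·exp(−0.19·2.469) = 0.2455·0.6255 = 0.1536 mg/L.

0.154 mg/L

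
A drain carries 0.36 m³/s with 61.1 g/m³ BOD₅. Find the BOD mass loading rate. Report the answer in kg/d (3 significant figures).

Mass flux = Q·C = 0.36 m³/s × 61.1 g/m³ = 22 g/s.
= 22 g/s × 86.4 = 1900 kg/d.

1900 kg/d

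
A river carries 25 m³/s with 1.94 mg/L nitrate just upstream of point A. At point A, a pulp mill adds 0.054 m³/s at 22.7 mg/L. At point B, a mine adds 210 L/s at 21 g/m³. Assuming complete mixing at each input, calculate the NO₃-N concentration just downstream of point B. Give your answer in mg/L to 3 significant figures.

After input A: C = (25·1.94 + 0.054·22.7) / 25.05 = 1.985 mg/L.
210 L/s = 0.21 m³/s.
After input B: C = (25.05·1.985 + 0.21·21) / 25.26 = 2.143 mg/L.

2.14 mg/L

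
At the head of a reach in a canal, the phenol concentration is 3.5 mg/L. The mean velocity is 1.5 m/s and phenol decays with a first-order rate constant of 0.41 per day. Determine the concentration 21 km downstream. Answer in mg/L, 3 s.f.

Travel time t = 21 km / 1.5 m/s = 2.1e+04/1.5 = 1.4e+04 s = 0.162 d.
First-order decay: C = 3.5·exp(−0.41·0.162) = 3.5·0.9357 = 3.275 mg/L.

3.28 mg/L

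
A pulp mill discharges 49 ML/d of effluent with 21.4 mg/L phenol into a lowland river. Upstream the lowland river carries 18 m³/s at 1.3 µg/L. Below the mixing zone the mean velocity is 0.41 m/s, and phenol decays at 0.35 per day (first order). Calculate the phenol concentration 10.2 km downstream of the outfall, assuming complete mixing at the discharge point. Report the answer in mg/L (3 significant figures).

49 ML/d = 0.5671 m³/s.
1.3 µg/L = 0.0013 mg/L.
After complete mixing, C₀ = (0.5671·21.4 + 18·0.0013) / 18.57 = 0.6549 mg/L.
Travel time t = 1.02e+04 m / 0.41 m/s = 2.488e+04 s = 0.2879 d.
C = 0.6549·exp(−0.35·0.2879) = 0.6549·0.9041 = 0.5921 mg/L.

0.592 mg/L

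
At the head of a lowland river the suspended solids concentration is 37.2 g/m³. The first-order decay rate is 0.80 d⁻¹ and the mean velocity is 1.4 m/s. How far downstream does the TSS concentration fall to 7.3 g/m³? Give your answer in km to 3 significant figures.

246 km

From C = C₀·e^(−kt), t = ln(C₀/C)/k = ln(37.2/7.3)/0.80 = 1.628/0.80 = 2.036 d.
Distance = v·t = 1.4 m/s × 1.759e+05 s = 2.462e+05 m = 246.2 km.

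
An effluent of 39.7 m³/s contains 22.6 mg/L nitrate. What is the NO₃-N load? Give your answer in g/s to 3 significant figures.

897 g/s

Mass flux = Q·C = 39.7 m³/s × 22.6 g/m³ = 897.2 g/s.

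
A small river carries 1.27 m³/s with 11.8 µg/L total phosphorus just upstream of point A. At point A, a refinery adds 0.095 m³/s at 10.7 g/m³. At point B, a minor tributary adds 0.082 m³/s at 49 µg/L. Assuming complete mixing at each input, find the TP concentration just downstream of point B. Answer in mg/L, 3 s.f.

11.8 µg/L = 0.0118 mg/L.
After input A: C = (1.27·0.0118 + 0.095·10.7) / 1.365 = 0.7557 mg/L.
49 µg/L = 0.049 mg/L.
After input B: C = (1.365·0.7557 + 0.082·0.049) / 1.447 = 0.7156 mg/L.

0.716 mg/L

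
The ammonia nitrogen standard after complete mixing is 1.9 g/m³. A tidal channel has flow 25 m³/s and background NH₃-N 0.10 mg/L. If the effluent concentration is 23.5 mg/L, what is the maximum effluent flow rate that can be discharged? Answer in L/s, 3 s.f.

2080 L/s

Mass balance at complete mixing: C_std·(Q_w + Q_r) = Q_w·C_e + Q_r·C_b.
Rearranging, Q_w = Q_r·(C_std − C_b)/(C_e − C_std) = 25·(1.9 − 0.1) / (23.5 − 1.9) = 2.083 m³/s.
= 2083 L/s.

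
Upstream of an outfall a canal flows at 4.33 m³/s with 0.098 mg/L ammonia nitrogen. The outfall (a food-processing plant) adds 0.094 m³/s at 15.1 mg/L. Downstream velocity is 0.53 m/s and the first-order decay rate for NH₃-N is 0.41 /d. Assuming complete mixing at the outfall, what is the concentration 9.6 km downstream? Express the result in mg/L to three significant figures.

0.382 mg/L

After complete mixing, C₀ = (0.094·15.1 + 4.33·0.098) / 4.424 = 0.4168 mg/L.
Travel time t = 9600 m / 0.53 m/s = 1.811e+04 s = 0.2096 d.
C = 0.4168·exp(−0.41·0.2096) = 0.4168·0.9176 = 0.3824 mg/L.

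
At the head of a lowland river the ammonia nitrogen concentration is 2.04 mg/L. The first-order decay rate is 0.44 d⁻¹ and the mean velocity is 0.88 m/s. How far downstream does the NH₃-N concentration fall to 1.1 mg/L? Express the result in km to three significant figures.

107 km

From C = C₀·e^(−kt), t = ln(C₀/C)/k = ln(2.04/1.1)/0.44 = 0.6176/0.44 = 1.404 d.
Distance = v·t = 0.88 m/s × 1.213e+05 s = 1.067e+05 m = 106.7 km.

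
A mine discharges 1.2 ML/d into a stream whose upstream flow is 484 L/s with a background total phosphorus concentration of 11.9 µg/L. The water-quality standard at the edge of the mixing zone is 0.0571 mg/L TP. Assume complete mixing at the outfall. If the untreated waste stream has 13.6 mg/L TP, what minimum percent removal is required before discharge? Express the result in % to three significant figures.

88.0 %

1.2 ML/d = 0.01389 m³/s.
484 L/s = 0.484 m³/s.
11.9 µg/L = 0.0119 mg/L.
Mass balance: 0.0571·0.4979 = 0.01389·Cₑ + 0.484·0.0119.
Cₑ = (0.02843 − 0.00576) / 0.01389 = 1.632 mg/L.
Required removal = 1 − 1.632/13.6 = 88 %.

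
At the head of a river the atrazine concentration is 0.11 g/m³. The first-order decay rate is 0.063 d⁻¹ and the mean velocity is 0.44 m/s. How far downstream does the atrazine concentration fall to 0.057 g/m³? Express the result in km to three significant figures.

397 km

From C = C₀·e^(−kt), t = ln(C₀/C)/k = ln(0.11/0.057)/0.063 = 0.6574/0.063 = 10.44 d.
Distance = v·t = 0.44 m/s × 9.016e+05 s = 3.967e+05 m = 396.7 km.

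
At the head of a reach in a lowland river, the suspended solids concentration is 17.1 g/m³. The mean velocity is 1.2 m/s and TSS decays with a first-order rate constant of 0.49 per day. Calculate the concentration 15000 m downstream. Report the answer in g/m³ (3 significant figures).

Travel time t = 15000 m / 1.2 m/s = 1.5e+04/1.2 = 1.25e+04 s = 0.1447 d.
First-order decay: C = 17.1·exp(−0.49·0.1447) = 17.1·0.9316 = 15.93 g/m³.

15.9 g/m³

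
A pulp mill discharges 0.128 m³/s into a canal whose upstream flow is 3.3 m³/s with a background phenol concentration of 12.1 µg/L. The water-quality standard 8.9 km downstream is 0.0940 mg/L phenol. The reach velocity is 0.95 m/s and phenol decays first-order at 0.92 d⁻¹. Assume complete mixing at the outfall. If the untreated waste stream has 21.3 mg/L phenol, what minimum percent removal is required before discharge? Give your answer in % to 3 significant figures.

12.1 µg/L = 0.0121 mg/L.
Travel time to the compliance point: t = 8900/0.95 = 9368 s = 0.1084 d; decay factor exp(−0.92·0.1084) = 0.9051.
So the concentration just after mixing may be at most 0.094/0.9051 = 0.1039 mg/L.
Mass balance: 0.1039·3.428 = 0.128·Cₑ + 3.3·0.0121.
Cₑ = (0.356 − 0.03993) / 0.128 = 2.47 mg/L.
Required removal = 1 − 2.47/21.3 = 88.41 %.

88.4 %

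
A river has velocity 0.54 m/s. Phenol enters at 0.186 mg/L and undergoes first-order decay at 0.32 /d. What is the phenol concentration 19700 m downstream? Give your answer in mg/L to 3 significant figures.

Travel time t = 19700 m / 0.54 m/s = 1.97e+04/0.54 = 3.648e+04 s = 0.4222 d.
First-order decay: C = 0.186·exp(−0.32·0.4222) = 0.186·0.8736 = 0.1625 mg/L.

0.162 mg/L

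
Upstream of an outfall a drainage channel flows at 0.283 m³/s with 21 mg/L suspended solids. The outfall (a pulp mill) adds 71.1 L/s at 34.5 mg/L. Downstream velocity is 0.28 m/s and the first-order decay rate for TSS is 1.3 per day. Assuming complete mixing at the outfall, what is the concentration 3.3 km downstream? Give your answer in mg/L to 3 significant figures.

19.9 mg/L

71.1 L/s = 0.0711 m³/s.
After complete mixing, C₀ = (0.0711·34.5 + 0.283·21) / 0.3541 = 23.71 mg/L.
Travel time t = 3300 m / 0.28 m/s = 1.179e+04 s = 0.1364 d.
C = 23.71·exp(−1.3·0.1364) = 23.71·0.8375 = 19.86 mg/L.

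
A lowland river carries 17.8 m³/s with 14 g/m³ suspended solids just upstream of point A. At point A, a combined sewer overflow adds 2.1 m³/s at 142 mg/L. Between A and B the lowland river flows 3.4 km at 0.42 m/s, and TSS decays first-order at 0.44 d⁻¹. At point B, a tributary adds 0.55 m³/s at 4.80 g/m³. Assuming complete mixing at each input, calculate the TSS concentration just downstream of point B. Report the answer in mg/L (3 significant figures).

After input A: C = (17.8·14 + 2.1·142) / 19.9 = 27.51 mg/L.
Over the 3.4 km reach to input B (t = 8095 s = 0.09369 d), decay gives C = 27.51·exp(−0.44·0.09369) = 26.4 mg/L.
After input B: C = (19.9·26.4 + 0.55·4.8) / 20.45 = 25.82 mg/L.

25.8 mg/L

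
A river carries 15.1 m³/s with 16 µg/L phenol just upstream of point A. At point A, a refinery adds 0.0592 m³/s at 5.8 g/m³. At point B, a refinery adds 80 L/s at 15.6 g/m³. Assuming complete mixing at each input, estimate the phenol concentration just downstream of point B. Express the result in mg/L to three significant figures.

0.120 mg/L

16 µg/L = 0.016 mg/L.
After input A: C = (15.1·0.016 + 0.0592·5.8) / 15.16 = 0.03859 mg/L.
80 L/s = 0.08 m³/s.
After input B: C = (15.16·0.03859 + 0.08·15.6) / 15.24 = 0.1203 mg/L.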